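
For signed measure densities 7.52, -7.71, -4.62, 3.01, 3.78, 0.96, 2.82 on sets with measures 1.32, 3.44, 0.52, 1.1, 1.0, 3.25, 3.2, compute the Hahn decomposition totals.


Step 1: Compute signed measure on each set:
  Set 1: 7.52 * 1.32 = 9.9264
  Set 2: -7.71 * 3.44 = -26.5224
  Set 3: -4.62 * 0.52 = -2.4024
  Set 4: 3.01 * 1.1 = 3.311
  Set 5: 3.78 * 1.0 = 3.78
  Set 6: 0.96 * 3.25 = 3.12
  Set 7: 2.82 * 3.2 = 9.024
Step 2: Total signed measure = (9.9264) + (-26.5224) + (-2.4024) + (3.311) + (3.78) + (3.12) + (9.024)
     = 0.2366
Step 3: Positive part mu+(X) = sum of positive contributions = 29.1614
Step 4: Negative part mu-(X) = |sum of negative contributions| = 28.9248


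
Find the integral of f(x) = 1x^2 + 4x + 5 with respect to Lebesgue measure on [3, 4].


The Lebesgue integral of a Riemann-integrable function agrees with the Riemann integral.
Antiderivative F(x) = (1/3)x^3 + (4/2)x^2 + 5x
F(4) = (1/3)*4^3 + (4/2)*4^2 + 5*4
     = (1/3)*64 + (4/2)*16 + 5*4
     = 21.333333 + 32 + 20
     = 73.333333
F(3) = 42
Integral = F(4) - F(3) = 73.333333 - 42 = 31.333333


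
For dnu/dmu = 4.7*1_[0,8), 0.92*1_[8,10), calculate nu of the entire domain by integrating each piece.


Integrate each piece of the Radon-Nikodym derivative:
Step 1: integral_0^8 4.7 dx = 4.7*(8-0) = 4.7*8 = 37.6
Step 2: integral_8^10 0.92 dx = 0.92*(10-8) = 0.92*2 = 1.84
Total: 37.6 + 1.84 = 39.44


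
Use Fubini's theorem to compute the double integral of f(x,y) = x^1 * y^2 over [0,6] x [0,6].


By Fubini's theorem, the double integral factors as a product of single integrals:
Step 1: integral_0^6 x^1 dx = [x^2/2] from 0 to 6
     = 6^2/2 = 18
Step 2: integral_0^6 y^2 dy = [y^3/3] from 0 to 6
     = 6^3/3 = 72
Step 3: Double integral = 18 * 72 = 1296


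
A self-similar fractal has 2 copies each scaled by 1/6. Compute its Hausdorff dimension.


For a self-similar set with N copies scaled by 1/r:
dim_H = log(N)/log(r) = log(2)/log(6)
= 0.693147/1.791759
= 0.386853


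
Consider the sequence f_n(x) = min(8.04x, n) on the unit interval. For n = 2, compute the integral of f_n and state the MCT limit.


f(x) = 8.04x on [0,1]; f_n(x) = min(8.04x, n). At n = 2:
Step 1: f(x) reaches 2 at x = 2/8.04 = 0.248756
Step 2: integral(f_2) = integral(8.04x, 0, 0.248756) + integral(2, 0.248756, 1)
       = 8.04*0.248756^2/2 + 2*(1 - 0.248756)
       = 0.248756 + 1.502488
       = 1.751244
Step 3: As n -> infinity, f_n increases to f, so by MCT integral(f_n) -> integral(f) = 8.04/2 = 4.02.
Convergence: integral(f_2) = 1.751244 -> 4.02 as n -> infinity


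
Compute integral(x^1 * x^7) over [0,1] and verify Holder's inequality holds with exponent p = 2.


Step 1: Exact integral of f*g = integral(x^8, 0, 1) = 1/9
     = 0.111111
Step 2: Holder bound with p=2, q=2:
  ||f||_p = (integral x^2 dx)^(1/2) = (1/3)^(1/2) = 0.57735
  ||g||_q = (integral x^14 dx)^(1/2) = (1/15)^(1/2) = 0.258199
Step 3: Holder bound = ||f||_p * ||g||_q = 0.57735 * 0.258199 = 0.149071
Verification: 0.111111 <= 0.149071 (Holder holds)


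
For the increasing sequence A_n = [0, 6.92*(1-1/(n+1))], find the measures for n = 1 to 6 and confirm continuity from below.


By continuity of measure from below: if A_n increases to A, then m(A_n) -> m(A).
Here A = [0, 6.92], so m(A) = 6.92
Step 1: a_1 = 6.92*(1 - 1/2) = 3.46, m(A_1) = 3.46
Step 2: a_2 = 6.92*(1 - 1/3) = 4.6133, m(A_2) = 4.6133
Step 3: a_3 = 6.92*(1 - 1/4) = 5.19, m(A_3) = 5.19
Step 4: a_4 = 6.92*(1 - 1/5) = 5.536, m(A_4) = 5.536
Step 5: a_5 = 6.92*(1 - 1/6) = 5.7667, m(A_5) = 5.7667
Step 6: a_6 = 6.92*(1 - 1/7) = 5.9314, m(A_6) = 5.9314
Limit: m(A_n) -> m([0,6.92]) = 6.92


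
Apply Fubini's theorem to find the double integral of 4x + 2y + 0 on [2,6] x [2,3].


By Fubini, integrate in x first, then y.
Step 1: Fix y, integrate over x in [2,6]:
  integral(4x + 2y + 0, x=2..6)
  = 4*(6^2 - 2^2)/2 + (2y + 0)*(6 - 2)
  = 64 + (2y + 0)*4
  = 64 + 8y + 0
  = 64 + 8y
Step 2: Integrate over y in [2,3]:
  integral(64 + 8y, y=2..3)
  = 64*1 + 8*(3^2 - 2^2)/2
  = 64 + 20
  = 84


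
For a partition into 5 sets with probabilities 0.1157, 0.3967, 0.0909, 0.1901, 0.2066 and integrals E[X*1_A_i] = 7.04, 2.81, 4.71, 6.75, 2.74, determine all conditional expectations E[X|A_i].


For each cell A_i: E[X|A_i] = E[X*1_A_i] / P(A_i)
Step 1: E[X|A_1] = 7.04 / 0.1157 = 60.847018
Step 2: E[X|A_2] = 2.81 / 0.3967 = 7.083438
Step 3: E[X|A_3] = 4.71 / 0.0909 = 51.815182
Step 4: E[X|A_4] = 6.75 / 0.1901 = 35.507628
Step 5: E[X|A_5] = 2.74 / 0.2066 = 13.262343
Verification: E[X] = sum E[X*1_A_i] = 7.04 + 2.81 + 4.71 + 6.75 + 2.74 = 24.05


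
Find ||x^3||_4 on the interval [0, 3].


Step 1: ||f||_4 = (integral_0^3 |x^3|^4 dx)^(1/4)
     = (integral_0^3 x^12 dx)^(1/4)
Step 2: integral_0^3 x^12 dx = [x^13/(13)] from 0 to 3 = 3^13/13
     = 1594323/13 = 122640.230769
Step 3: ||f||_4 = (122640.230769)^(1/4) = 18.713639


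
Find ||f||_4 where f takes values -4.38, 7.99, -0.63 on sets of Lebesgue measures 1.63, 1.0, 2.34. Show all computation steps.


Step 1: Compute |f_i|^4 for each value:
  |-4.38|^4 = 368.041203
  |7.99|^4 = 4075.558368
  |-0.63|^4 = 0.15753
Step 2: Multiply by measures and sum:
  368.041203 * 1.63 = 599.907161
  4075.558368 * 1.0 = 4075.558368
  0.15753 * 2.34 = 0.368619
Sum = 599.907161 + 4075.558368 + 0.368619 = 4675.834149
Step 3: Take the p-th root:
||f||_4 = (4675.834149)^(1/4) = 8.269224


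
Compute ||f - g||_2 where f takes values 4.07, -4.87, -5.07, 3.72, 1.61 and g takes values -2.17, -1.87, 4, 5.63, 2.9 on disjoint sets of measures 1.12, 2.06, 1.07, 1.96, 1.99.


Step 1: Compute differences f_i - g_i:
  4.07 - -2.17 = 6.24
  -4.87 - -1.87 = -3
  -5.07 - 4 = -9.07
  3.72 - 5.63 = -1.91
  1.61 - 2.9 = -1.29
Step 2: Compute |diff|^2 * measure for each set:
  |6.24|^2 * 1.12 = 38.9376 * 1.12 = 43.610112
  |-3|^2 * 2.06 = 9 * 2.06 = 18.54
  |-9.07|^2 * 1.07 = 82.2649 * 1.07 = 88.023443
  |-1.91|^2 * 1.96 = 3.6481 * 1.96 = 7.150276
  |-1.29|^2 * 1.99 = 1.6641 * 1.99 = 3.311559
Step 3: Sum = 160.63539
Step 4: ||f-g||_2 = (160.63539)^(1/2) = 12.674202


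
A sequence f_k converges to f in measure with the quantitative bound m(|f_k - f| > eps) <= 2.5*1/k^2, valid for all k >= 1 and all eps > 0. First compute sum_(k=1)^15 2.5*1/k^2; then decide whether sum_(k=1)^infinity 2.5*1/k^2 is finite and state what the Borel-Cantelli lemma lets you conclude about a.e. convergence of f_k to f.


Step 1: List the terms 2.5*1/k^2 for k = 1 to 15:
  k=1: 2.5
  k=2: 0.625
  k=3: 0.277778
  k=4: 0.15625
  k=5: 0.1
  k=6: 0.069444
  k=7: 0.05102
  k=8: 0.039062
  k=9: 0.030864
  k=10: 0.025
  k=11: 0.020661
  k=12: 0.017361
  k=13: 0.014793
  k=14: 0.012755
  k=15: 0.011111
Step 2: Partial sum = 2.5 + 0.625 + 0.277778 + 0.15625 + 0.1 + 0.069444 + 0.05102 + 0.039062 + 0.030864 + 0.025 + 0.020661 + 0.017361 + 0.014793 + 0.012755 + 0.011111
     = 3.951101
Step 3: The full series sum_(k>=1) 2.5*1/k^2 converges (p-series with p = 2 > 1; a constant multiple of a convergent series converges).
Step 4: Fix eps > 0. Since sum_k m(|f_k - f| > eps) < infinity, the Borel-Cantelli lemma gives
        m(limsup_k {|f_k - f| > eps}) = 0, i.e. for a.e. x, |f_k(x) - f(x)| <= eps for all large k.
        Applying this with eps = 1/j for j = 1, 2, ... and intersecting the countably many full-measure sets,
        for a.e. x we get limsup_k |f_k(x) - f(x)| <= 1/j for every j, hence f_k -> f almost everywhere.
Conclusion: series converges; Borel-Cantelli yields f_k -> f a.e.


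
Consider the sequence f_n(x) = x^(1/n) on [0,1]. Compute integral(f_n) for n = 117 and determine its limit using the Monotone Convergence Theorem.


At n = 117: f_117(x) = x^(1/117).
Step 1: integral(x^(1/117), 0, 1) = [x^(1/117+1) / (1/117+1)] from 0 to 1
     = 1 / (1/117 + 1) = 1 / ((117+1)/117) = 117/(117+1)
     = 117/118 = 0.991525
Step 2: As n -> infinity, f_n(x) = x^(1/n) -> 1 for x in (0,1], and f_n is increasing in n.
By MCT, lim_n integral(f_n) = integral(lim_n f_n) = integral(1, 0, 1) = 1.
Step 3: Verify convergence: 117/118 = 0.991525 -> 1


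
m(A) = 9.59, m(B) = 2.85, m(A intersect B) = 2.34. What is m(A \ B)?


m(A \ B) = m(A) - m(A n B)
= 9.59 - 2.34
= 7.25


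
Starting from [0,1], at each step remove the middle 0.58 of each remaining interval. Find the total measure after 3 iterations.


Step 1: At each step, fraction remaining = 1 - 0.58 = 0.42
Step 2: After 3 steps, measure = (0.42)^3
Step 3: Computing the power step by step:
  After step 1: 0.42
  After step 2: 0.1764
  After step 3: 0.074088
Result = 0.074088


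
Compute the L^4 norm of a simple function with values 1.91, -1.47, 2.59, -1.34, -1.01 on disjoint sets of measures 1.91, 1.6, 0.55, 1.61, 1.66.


Step 1: Compute |f_i|^4 for each value:
  |1.91|^4 = 13.308634
  |-1.47|^4 = 4.669489
  |2.59|^4 = 44.998606
  |-1.34|^4 = 3.224179
  |-1.01|^4 = 1.040604
Step 2: Multiply by measures and sum:
  13.308634 * 1.91 = 25.41949
  4.669489 * 1.6 = 7.471182
  44.998606 * 0.55 = 24.749233
  3.224179 * 1.61 = 5.190929
  1.040604 * 1.66 = 1.727403
Sum = 25.41949 + 7.471182 + 24.749233 + 5.190929 + 1.727403 = 64.558237
Step 3: Take the p-th root:
||f||_4 = (64.558237)^(1/4) = 2.834575


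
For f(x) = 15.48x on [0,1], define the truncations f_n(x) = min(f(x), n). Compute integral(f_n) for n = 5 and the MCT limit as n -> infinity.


f(x) = 15.48x on [0,1]; f_n(x) = min(15.48x, n). At n = 5:
Step 1: f(x) reaches 5 at x = 5/15.48 = 0.322997
Step 2: integral(f_5) = integral(15.48x, 0, 0.322997) + integral(5, 0.322997, 1)
       = 15.48*0.322997^2/2 + 5*(1 - 0.322997)
       = 0.807494 + 3.385013
       = 4.192506
Step 3: As n -> infinity, f_n increases to f, so by MCT integral(f_n) -> integral(f) = 15.48/2 = 7.74.
Convergence: integral(f_5) = 4.192506 -> 7.74 as n -> infinity


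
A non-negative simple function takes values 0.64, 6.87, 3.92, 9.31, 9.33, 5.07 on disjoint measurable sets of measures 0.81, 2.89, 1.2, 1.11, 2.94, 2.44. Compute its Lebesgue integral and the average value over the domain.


Step 1: Integral = sum(value_i * measure_i)
= 0.64*0.81 + 6.87*2.89 + 3.92*1.2 + 9.31*1.11 + 9.33*2.94 + 5.07*2.44
= 0.5184 + 19.8543 + 4.704 + 10.3341 + 27.4302 + 12.3708
= 75.2118
Step 2: Total measure of domain = 0.81 + 2.89 + 1.2 + 1.11 + 2.94 + 2.44 = 11.39
Step 3: Average value = 75.2118 / 11.39 = 6.603319


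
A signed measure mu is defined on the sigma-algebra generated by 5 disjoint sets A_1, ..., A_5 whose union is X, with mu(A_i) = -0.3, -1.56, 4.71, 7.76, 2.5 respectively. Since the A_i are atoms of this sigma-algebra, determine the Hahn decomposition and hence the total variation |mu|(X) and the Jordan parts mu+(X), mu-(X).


Step 1: Every measurable set is a union of atoms (the cells / points), so a Hahn decomposition is
  obtained by grouping atoms by sign: P = union of atoms with mu > 0, N = union of the remaining atoms.
  Atoms in P (indices): 3, 4, 5;  atoms in N (indices): 1, 2
  Positive values: 4.71, 7.76, 2.5
  Negative values: -0.3, -1.56
Step 2: mu+(X) = mu(P) = sum of positive atom values = 14.97
Step 3: mu-(X) = -mu(N) = sum of |negative atom values| = 1.86
Step 4: |mu|(X) = mu+(X) + mu-(X) = 14.97 + 1.86 = 16.83


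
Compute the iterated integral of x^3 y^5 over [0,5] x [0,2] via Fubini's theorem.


By Fubini's theorem, the double integral factors as a product of single integrals:
Step 1: integral_0^5 x^3 dx = [x^4/4] from 0 to 5
     = 5^4/4 = 156.25
Step 2: integral_0^2 y^5 dy = [y^6/6] from 0 to 2
     = 2^6/6 = 10.666667
Step 3: Double integral = 156.25 * 10.666667 = 1666.666667


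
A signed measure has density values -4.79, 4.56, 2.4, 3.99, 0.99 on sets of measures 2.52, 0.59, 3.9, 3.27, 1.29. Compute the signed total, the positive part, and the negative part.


Step 1: Compute signed measure on each set:
  Set 1: -4.79 * 2.52 = -12.0708
  Set 2: 4.56 * 0.59 = 2.6904
  Set 3: 2.4 * 3.9 = 9.36
  Set 4: 3.99 * 3.27 = 13.0473
  Set 5: 0.99 * 1.29 = 1.2771
Step 2: Total signed measure = (-12.0708) + (2.6904) + (9.36) + (13.0473) + (1.2771)
     = 14.304
Step 3: Positive part mu+(X) = sum of positive contributions = 26.3748
Step 4: Negative part mu-(X) = |sum of negative contributions| = 12.0708


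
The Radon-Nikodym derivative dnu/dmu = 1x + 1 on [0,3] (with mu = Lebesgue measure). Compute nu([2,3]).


nu(A) = integral_A (dnu/dmu) dmu = integral_2^3 (1x + 1) dx
Step 1: Antiderivative F(x) = (1/2)x^2 + 1x
Step 2: F(3) = (1/2)*3^2 + 1*3 = 4.5 + 3 = 7.5
Step 3: F(2) = (1/2)*2^2 + 1*2 = 2 + 2 = 4
Step 4: nu([2,3]) = F(3) - F(2) = 7.5 - 4 = 3.5


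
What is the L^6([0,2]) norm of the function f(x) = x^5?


Step 1: ||f||_6 = (integral_0^2 |x^5|^6 dx)^(1/6)
     = (integral_0^2 x^30 dx)^(1/6)
Step 2: integral_0^2 x^30 dx = [x^31/(31)] from 0 to 2 = 2^31/31
     = 2147483648/31 = 6.927367e+07
Step 3: ||f||_6 = (6.927367e+07)^(1/6) = 20.265688


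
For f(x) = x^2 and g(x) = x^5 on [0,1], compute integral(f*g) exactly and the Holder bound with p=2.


Step 1: Exact integral of f*g = integral(x^7, 0, 1) = 1/8
     = 0.125
Step 2: Holder bound with p=2, q=2:
  ||f||_p = (integral x^4 dx)^(1/2) = (1/5)^(1/2) = 0.447214
  ||g||_q = (integral x^10 dx)^(1/2) = (1/11)^(1/2) = 0.301511
Step 3: Holder bound = ||f||_p * ||g||_q = 0.447214 * 0.301511 = 0.13484
Verification: 0.125 <= 0.13484 (Holder holds)


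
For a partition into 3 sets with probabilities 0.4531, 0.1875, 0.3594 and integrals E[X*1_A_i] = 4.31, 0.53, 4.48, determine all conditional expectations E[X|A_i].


For each cell A_i: E[X|A_i] = E[X*1_A_i] / P(A_i)
Step 1: E[X|A_1] = 4.31 / 0.4531 = 9.512249
Step 2: E[X|A_2] = 0.53 / 0.1875 = 2.826667
Step 3: E[X|A_3] = 4.48 / 0.3594 = 12.46522
Verification: E[X] = sum E[X*1_A_i] = 4.31 + 0.53 + 4.48 = 9.32


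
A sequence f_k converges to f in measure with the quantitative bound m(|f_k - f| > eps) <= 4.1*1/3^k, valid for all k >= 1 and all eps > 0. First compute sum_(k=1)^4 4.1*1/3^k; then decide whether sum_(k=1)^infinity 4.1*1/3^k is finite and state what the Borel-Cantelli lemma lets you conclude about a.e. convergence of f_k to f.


Step 1: List the terms 4.1*1/3^k for k = 1 to 4:
  k=1: 1.366667
  k=2: 0.455556
  k=3: 0.151852
  k=4: 0.050617
Step 2: Partial sum = 1.366667 + 0.455556 + 0.151852 + 0.050617
     = 2.024691
Step 3: The full series sum_(k>=1) 4.1*1/3^k converges (geometric series with ratio 1/3 < 1; a constant multiple of a convergent series converges).
Step 4: Fix eps > 0. Since sum_k m(|f_k - f| > eps) < infinity, the Borel-Cantelli lemma gives
        m(limsup_k {|f_k - f| > eps}) = 0, i.e. for a.e. x, |f_k(x) - f(x)| <= eps for all large k.
        Applying this with eps = 1/j for j = 1, 2, ... and intersecting the countably many full-measure sets,
        for a.e. x we get limsup_k |f_k(x) - f(x)| <= 1/j for every j, hence f_k -> f almost everywhere.
Conclusion: series converges; Borel-Cantelli yields f_k -> f a.e.


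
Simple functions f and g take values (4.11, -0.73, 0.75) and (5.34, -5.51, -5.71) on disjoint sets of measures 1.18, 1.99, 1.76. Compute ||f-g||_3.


Step 1: Compute differences f_i - g_i:
  4.11 - 5.34 = -1.23
  -0.73 - -5.51 = 4.78
  0.75 - -5.71 = 6.46
Step 2: Compute |diff|^3 * measure for each set:
  |-1.23|^3 * 1.18 = 1.860867 * 1.18 = 2.195823
  |4.78|^3 * 1.99 = 109.215352 * 1.99 = 217.33855
  |6.46|^3 * 1.76 = 269.586136 * 1.76 = 474.471599
Step 3: Sum = 694.005973
Step 4: ||f-g||_3 = (694.005973)^(1/3) = 8.853624


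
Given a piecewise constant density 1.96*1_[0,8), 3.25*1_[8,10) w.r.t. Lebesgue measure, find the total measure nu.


Integrate each piece of the Radon-Nikodym derivative:
Step 1: integral_0^8 1.96 dx = 1.96*(8-0) = 1.96*8 = 15.68
Step 2: integral_8^10 3.25 dx = 3.25*(10-8) = 3.25*2 = 6.5
Total: 15.68 + 6.5 = 22.18


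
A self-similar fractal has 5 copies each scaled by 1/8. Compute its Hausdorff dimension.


For a self-similar set with N copies scaled by 1/r:
dim_H = log(N)/log(r) = log(5)/log(8)
= 1.609438/2.079442
= 0.773976


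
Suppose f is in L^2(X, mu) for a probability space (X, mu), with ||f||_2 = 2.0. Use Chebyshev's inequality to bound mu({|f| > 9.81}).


Chebyshev/Markov inequality: mu(|f| > eps) <= (||f||_p / eps)^p
Step 1: ||f||_2 / eps = 2.0 / 9.81 = 0.203874
Step 2: Raise to power p = 2:
  (0.203874)^2 = 0.041564
Step 3: Therefore mu(|f| > 9.81) <= 0.041564


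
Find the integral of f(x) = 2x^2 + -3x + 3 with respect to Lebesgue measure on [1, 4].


The Lebesgue integral of a Riemann-integrable function agrees with the Riemann integral.
Antiderivative F(x) = (2/3)x^3 + (-3/2)x^2 + 3x
F(4) = (2/3)*4^3 + (-3/2)*4^2 + 3*4
     = (2/3)*64 + (-3/2)*16 + 3*4
     = 42.666667 + -24 + 12
     = 30.666667
F(1) = 2.166667
Integral = F(4) - F(1) = 30.666667 - 2.166667 = 28.5


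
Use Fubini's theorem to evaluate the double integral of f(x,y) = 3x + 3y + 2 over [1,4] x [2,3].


By Fubini, integrate in x first, then y.
Step 1: Fix y, integrate over x in [1,4]:
  integral(3x + 3y + 2, x=1..4)
  = 3*(4^2 - 1^2)/2 + (3y + 2)*(4 - 1)
  = 22.5 + (3y + 2)*3
  = 22.5 + 9y + 6
  = 28.5 + 9y
Step 2: Integrate over y in [2,3]:
  integral(28.5 + 9y, y=2..3)
  = 28.5*1 + 9*(3^2 - 2^2)/2
  = 28.5 + 22.5
  = 51


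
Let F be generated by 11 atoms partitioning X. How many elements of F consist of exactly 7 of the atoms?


Each element of F is a union of some subset of the 11 atoms.
Elements that are unions of exactly 7 atoms correspond to 7-element subsets of the 11 atoms.
Count = C(11, 7) = 11! / (7! * 4!) = 330.


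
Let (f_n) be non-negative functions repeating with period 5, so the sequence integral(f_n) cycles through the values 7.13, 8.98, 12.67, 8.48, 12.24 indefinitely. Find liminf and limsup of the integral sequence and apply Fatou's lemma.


The sequence (integral(f_n)) is periodic with period 5, repeating the values 7.13, 8.98, 12.67, 8.48, 12.24 indefinitely.
Step 1: For a periodic sequence, every tail (a_m, a_(m+1), ...) contains all 5 period values infinitely often.
Step 2: Hence inf of every tail = min of the period values = min(7.13, 8.98, 12.67, 8.48, 12.24) = 7.13.
        liminf_n integral(f_n) = sup over m of (inf of tail from m) = 7.13.
Step 3: Similarly sup of every tail = max of the period values = 12.67.
        limsup_n integral(f_n) = 12.67.
Step 4: Fatou's lemma: integral(liminf_n f_n) <= liminf_n integral(f_n) = 7.13.
        So the integral of the pointwise liminf is at most 7.13.


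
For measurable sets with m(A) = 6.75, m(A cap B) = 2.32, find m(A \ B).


m(A \ B) = m(A) - m(A n B)
= 6.75 - 2.32
= 4.43


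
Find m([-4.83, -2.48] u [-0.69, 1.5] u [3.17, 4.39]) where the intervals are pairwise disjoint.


For pairwise disjoint intervals, m(union) = sum of lengths.
= (-2.48 - -4.83) + (1.5 - -0.69) + (4.39 - 3.17)
= 2.35 + 2.19 + 1.22
= 5.76


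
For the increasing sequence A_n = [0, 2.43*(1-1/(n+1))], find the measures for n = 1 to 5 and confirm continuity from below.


By continuity of measure from below: if A_n increases to A, then m(A_n) -> m(A).
Here A = [0, 2.43], so m(A) = 2.43
Step 1: a_1 = 2.43*(1 - 1/2) = 1.215, m(A_1) = 1.215
Step 2: a_2 = 2.43*(1 - 1/3) = 1.62, m(A_2) = 1.62
Step 3: a_3 = 2.43*(1 - 1/4) = 1.8225, m(A_3) = 1.8225
Step 4: a_4 = 2.43*(1 - 1/5) = 1.944, m(A_4) = 1.944
Step 5: a_5 = 2.43*(1 - 1/6) = 2.025, m(A_5) = 2.025
Limit: m(A_n) -> m([0,2.43]) = 2.43


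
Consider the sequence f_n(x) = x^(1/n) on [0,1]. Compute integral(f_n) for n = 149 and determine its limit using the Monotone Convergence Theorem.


At n = 149: f_149(x) = x^(1/149).
Step 1: integral(x^(1/149), 0, 1) = [x^(1/149+1) / (1/149+1)] from 0 to 1
     = 1 / (1/149 + 1) = 1 / ((149+1)/149) = 149/(149+1)
     = 149/150 = 0.993333
Step 2: As n -> infinity, f_n(x) = x^(1/n) -> 1 for x in (0,1], and f_n is increasing in n.
By MCT, lim_n integral(f_n) = integral(lim_n f_n) = integral(1, 0, 1) = 1.
Step 3: Verify convergence: 149/150 = 0.993333 -> 1


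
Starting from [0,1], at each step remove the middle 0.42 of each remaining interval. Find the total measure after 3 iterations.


Step 1: At each step, fraction remaining = 1 - 0.42 = 0.58
Step 2: After 3 steps, measure = (0.58)^3
Step 3: Computing the power step by step:
  After step 1: 0.58
  After step 2: 0.3364
  After step 3: 0.195112
Result = 0.195112


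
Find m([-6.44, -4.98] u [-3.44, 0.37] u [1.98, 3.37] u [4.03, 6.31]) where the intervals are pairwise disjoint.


For pairwise disjoint intervals, m(union) = sum of lengths.
= (-4.98 - -6.44) + (0.37 - -3.44) + (3.37 - 1.98) + (6.31 - 4.03)
= 1.46 + 3.81 + 1.39 + 2.28
= 8.94


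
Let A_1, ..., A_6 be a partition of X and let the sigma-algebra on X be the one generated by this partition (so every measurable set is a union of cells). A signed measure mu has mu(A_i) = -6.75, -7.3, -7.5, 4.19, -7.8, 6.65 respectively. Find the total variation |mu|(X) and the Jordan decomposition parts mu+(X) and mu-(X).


Step 1: Every measurable set is a union of atoms (the cells / points), so a Hahn decomposition is
  obtained by grouping atoms by sign: P = union of atoms with mu > 0, N = union of the remaining atoms.
  Atoms in P (indices): 4, 6;  atoms in N (indices): 1, 2, 3, 5
  Positive values: 4.19, 6.65
  Negative values: -6.75, -7.3, -7.5, -7.8
Step 2: mu+(X) = mu(P) = sum of positive atom values = 10.84
Step 3: mu-(X) = -mu(N) = sum of |negative atom values| = 29.35
Step 4: |mu|(X) = mu+(X) + mu-(X) = 10.84 + 29.35 = 40.19


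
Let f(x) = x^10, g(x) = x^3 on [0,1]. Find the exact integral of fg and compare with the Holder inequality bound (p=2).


Step 1: Exact integral of f*g = integral(x^13, 0, 1) = 1/14
     = 0.071429
Step 2: Holder bound with p=2, q=2:
  ||f||_p = (integral x^20 dx)^(1/2) = (1/21)^(1/2) = 0.218218
  ||g||_q = (integral x^6 dx)^(1/2) = (1/7)^(1/2) = 0.377964
Step 3: Holder bound = ||f||_p * ||g||_q = 0.218218 * 0.377964 = 0.082479
Verification: 0.071429 <= 0.082479 (Holder holds)


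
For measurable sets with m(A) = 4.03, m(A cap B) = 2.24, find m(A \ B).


m(A \ B) = m(A) - m(A n B)
= 4.03 - 2.24
= 1.79


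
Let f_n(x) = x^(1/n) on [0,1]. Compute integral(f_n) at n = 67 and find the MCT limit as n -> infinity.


At n = 67: f_67(x) = x^(1/67).
Step 1: integral(x^(1/67), 0, 1) = [x^(1/67+1) / (1/67+1)] from 0 to 1
     = 1 / (1/67 + 1) = 1 / ((67+1)/67) = 67/(67+1)
     = 67/68 = 0.985294
Step 2: As n -> infinity, f_n(x) = x^(1/n) -> 1 for x in (0,1], and f_n is increasing in n.
By MCT, lim_n integral(f_n) = integral(lim_n f_n) = integral(1, 0, 1) = 1.
Step 3: Verify convergence: 67/68 = 0.985294 -> 1


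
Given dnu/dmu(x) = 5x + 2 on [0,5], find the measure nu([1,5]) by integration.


nu(A) = integral_A (dnu/dmu) dmu = integral_1^5 (5x + 2) dx
Step 1: Antiderivative F(x) = (5/2)x^2 + 2x
Step 2: F(5) = (5/2)*5^2 + 2*5 = 62.5 + 10 = 72.5
Step 3: F(1) = (5/2)*1^2 + 2*1 = 2.5 + 2 = 4.5
Step 4: nu([1,5]) = F(5) - F(1) = 72.5 - 4.5 = 68


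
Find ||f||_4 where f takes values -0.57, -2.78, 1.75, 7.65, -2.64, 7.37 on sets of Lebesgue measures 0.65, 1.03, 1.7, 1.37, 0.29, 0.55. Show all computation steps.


Step 1: Compute |f_i|^4 for each value:
  |-0.57|^4 = 0.10556
  |-2.78|^4 = 59.728167
  |1.75|^4 = 9.378906
  |7.65|^4 = 3424.883006
  |-2.64|^4 = 48.575324
  |7.37|^4 = 2950.325626
Step 2: Multiply by measures and sum:
  0.10556 * 0.65 = 0.068614
  59.728167 * 1.03 = 61.520012
  9.378906 * 1.7 = 15.944141
  3424.883006 * 1.37 = 4692.089719
  48.575324 * 0.29 = 14.086844
  2950.325626 * 0.55 = 1622.679094
Sum = 0.068614 + 61.520012 + 15.944141 + 4692.089719 + 14.086844 + 1622.679094 = 6406.388423
Step 3: Take the p-th root:
||f||_4 = (6406.388423)^(1/4) = 8.946503


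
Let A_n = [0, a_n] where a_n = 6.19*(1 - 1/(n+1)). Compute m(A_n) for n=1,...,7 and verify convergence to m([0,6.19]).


By continuity of measure from below: if A_n increases to A, then m(A_n) -> m(A).
Here A = [0, 6.19], so m(A) = 6.19
Step 1: a_1 = 6.19*(1 - 1/2) = 3.095, m(A_1) = 3.095
Step 2: a_2 = 6.19*(1 - 1/3) = 4.1267, m(A_2) = 4.1267
Step 3: a_3 = 6.19*(1 - 1/4) = 4.6425, m(A_3) = 4.6425
Step 4: a_4 = 6.19*(1 - 1/5) = 4.952, m(A_4) = 4.952
Step 5: a_5 = 6.19*(1 - 1/6) = 5.1583, m(A_5) = 5.1583
Step 6: a_6 = 6.19*(1 - 1/7) = 5.3057, m(A_6) = 5.3057
Step 7: a_7 = 6.19*(1 - 1/8) = 5.4163, m(A_7) = 5.4163
Limit: m(A_n) -> m([0,6.19]) = 6.19


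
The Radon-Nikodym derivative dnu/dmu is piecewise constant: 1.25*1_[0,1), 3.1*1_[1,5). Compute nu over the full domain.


Integrate each piece of the Radon-Nikodym derivative:
Step 1: integral_0^1 1.25 dx = 1.25*(1-0) = 1.25*1 = 1.25
Step 2: integral_1^5 3.1 dx = 3.1*(5-1) = 3.1*4 = 12.4
Total: 1.25 + 12.4 = 13.65


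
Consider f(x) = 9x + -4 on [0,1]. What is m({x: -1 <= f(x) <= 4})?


f^(-1)([-1, 4]) = {x : -1 <= 9x + -4 <= 4}
Solving: (-1 - -4)/9 <= x <= (4 - -4)/9
= [0.333333, 0.888889]
Intersecting with [0,1]: [0.333333, 0.888889]
Measure = 0.888889 - 0.333333 = 0.555556


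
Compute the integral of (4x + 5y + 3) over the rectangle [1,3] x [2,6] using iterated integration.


By Fubini, integrate in x first, then y.
Step 1: Fix y, integrate over x in [1,3]:
  integral(4x + 5y + 3, x=1..3)
  = 4*(3^2 - 1^2)/2 + (5y + 3)*(3 - 1)
  = 16 + (5y + 3)*2
  = 16 + 10y + 6
  = 22 + 10y
Step 2: Integrate over y in [2,6]:
  integral(22 + 10y, y=2..6)
  = 22*4 + 10*(6^2 - 2^2)/2
  = 88 + 160
  = 248


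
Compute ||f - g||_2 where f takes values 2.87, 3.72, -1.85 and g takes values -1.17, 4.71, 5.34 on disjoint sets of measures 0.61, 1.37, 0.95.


Step 1: Compute differences f_i - g_i:
  2.87 - -1.17 = 4.04
  3.72 - 4.71 = -0.99
  -1.85 - 5.34 = -7.19
Step 2: Compute |diff|^2 * measure for each set:
  |4.04|^2 * 0.61 = 16.3216 * 0.61 = 9.956176
  |-0.99|^2 * 1.37 = 0.9801 * 1.37 = 1.342737
  |-7.19|^2 * 0.95 = 51.6961 * 0.95 = 49.111295
Step 3: Sum = 60.410208
Step 4: ||f-g||_2 = (60.410208)^(1/2) = 7.7724


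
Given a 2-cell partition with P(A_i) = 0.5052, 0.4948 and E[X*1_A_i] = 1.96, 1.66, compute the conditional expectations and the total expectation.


For each cell A_i: E[X|A_i] = E[X*1_A_i] / P(A_i)
Step 1: E[X|A_1] = 1.96 / 0.5052 = 3.879652
Step 2: E[X|A_2] = 1.66 / 0.4948 = 3.354891
Verification: E[X] = sum E[X*1_A_i] = 1.96 + 1.66 = 3.62


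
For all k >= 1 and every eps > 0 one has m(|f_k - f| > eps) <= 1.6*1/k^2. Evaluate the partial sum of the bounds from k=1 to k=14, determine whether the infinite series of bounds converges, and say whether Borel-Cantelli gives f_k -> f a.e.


Step 1: List the terms 1.6*1/k^2 for k = 1 to 14:
  k=1: 1.6
  k=2: 0.4
  k=3: 0.177778
  k=4: 0.1
  k=5: 0.064
  k=6: 0.044444
  k=7: 0.032653
  k=8: 0.025
  k=9: 0.019753
  k=10: 0.016
  k=11: 0.013223
  k=12: 0.011111
  k=13: 0.009467
  k=14: 0.008163
Step 2: Partial sum = 1.6 + 0.4 + 0.177778 + 0.1 + 0.064 + 0.044444 + 0.032653 + 0.025 + 0.019753 + 0.016 + 0.013223 + 0.011111 + 0.009467 + 0.008163
     = 2.521593
Step 3: The full series sum_(k>=1) 1.6*1/k^2 converges (p-series with p = 2 > 1; a constant multiple of a convergent series converges).
Step 4: Fix eps > 0. Since sum_k m(|f_k - f| > eps) < infinity, the Borel-Cantelli lemma gives
        m(limsup_k {|f_k - f| > eps}) = 0, i.e. for a.e. x, |f_k(x) - f(x)| <= eps for all large k.
        Applying this with eps = 1/j for j = 1, 2, ... and intersecting the countably many full-measure sets,
        for a.e. x we get limsup_k |f_k(x) - f(x)| <= 1/j for every j, hence f_k -> f almost everywhere.
Conclusion: series converges; Borel-Cantelli yields f_k -> f a.e.


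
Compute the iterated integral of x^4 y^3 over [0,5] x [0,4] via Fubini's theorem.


By Fubini's theorem, the double integral factors as a product of single integrals:
Step 1: integral_0^5 x^4 dx = [x^5/5] from 0 to 5
     = 5^5/5 = 625
Step 2: integral_0^4 y^3 dy = [y^4/4] from 0 to 4
     = 4^4/4 = 64
Step 3: Double integral = 625 * 64 = 40000


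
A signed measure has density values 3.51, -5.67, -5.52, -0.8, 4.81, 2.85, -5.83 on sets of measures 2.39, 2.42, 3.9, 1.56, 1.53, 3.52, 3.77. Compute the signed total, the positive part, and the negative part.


Step 1: Compute signed measure on each set:
  Set 1: 3.51 * 2.39 = 8.3889
  Set 2: -5.67 * 2.42 = -13.7214
  Set 3: -5.52 * 3.9 = -21.528
  Set 4: -0.8 * 1.56 = -1.248
  Set 5: 4.81 * 1.53 = 7.3593
  Set 6: 2.85 * 3.52 = 10.032
  Set 7: -5.83 * 3.77 = -21.9791
Step 2: Total signed measure = (8.3889) + (-13.7214) + (-21.528) + (-1.248) + (7.3593) + (10.032) + (-21.9791)
     = -32.6963
Step 3: Positive part mu+(X) = sum of positive contributions = 25.7802
Step 4: Negative part mu-(X) = |sum of negative contributions| = 58.4765


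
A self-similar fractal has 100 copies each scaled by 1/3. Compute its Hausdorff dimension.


For a self-similar set with N copies scaled by 1/r:
dim_H = log(N)/log(r) = log(100)/log(3)
= 4.60517/1.098612
= 4.191807


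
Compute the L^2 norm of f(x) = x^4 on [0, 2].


Step 1: ||f||_2 = (integral_0^2 |x^4|^2 dx)^(1/2)
     = (integral_0^2 x^8 dx)^(1/2)
Step 2: integral_0^2 x^8 dx = [x^9/(9)] from 0 to 2 = 2^9/9
     = 512/9 = 56.888889
Step 3: ||f||_2 = (56.888889)^(1/2) = 7.542472


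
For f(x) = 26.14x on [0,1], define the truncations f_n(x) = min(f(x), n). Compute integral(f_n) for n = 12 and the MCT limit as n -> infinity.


f(x) = 26.14x on [0,1]; f_n(x) = min(26.14x, n). At n = 12:
Step 1: f(x) reaches 12 at x = 12/26.14 = 0.459067
Step 2: integral(f_12) = integral(26.14x, 0, 0.459067) + integral(12, 0.459067, 1)
       = 26.14*0.459067^2/2 + 12*(1 - 0.459067)
       = 2.754399 + 6.491201
       = 9.245601
Step 3: As n -> infinity, f_n increases to f, so by MCT integral(f_n) -> integral(f) = 26.14/2 = 13.07.
Convergence: integral(f_12) = 9.245601 -> 13.07 as n -> infinity


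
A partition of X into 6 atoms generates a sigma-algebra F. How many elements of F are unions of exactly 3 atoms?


Each element of F is a union of some subset of the 6 atoms.
Elements that are unions of exactly 3 atoms correspond to 3-element subsets of the 6 atoms.
Count = C(6, 3) = 6! / (3! * 3!) = 20.


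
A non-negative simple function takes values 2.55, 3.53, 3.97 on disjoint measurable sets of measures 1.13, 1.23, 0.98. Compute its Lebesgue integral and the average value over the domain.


Step 1: Integral = sum(value_i * measure_i)
= 2.55*1.13 + 3.53*1.23 + 3.97*0.98
= 2.8815 + 4.3419 + 3.8906
= 11.114
Step 2: Total measure of domain = 1.13 + 1.23 + 0.98 = 3.34
Step 3: Average value = 11.114 / 3.34 = 3.327545


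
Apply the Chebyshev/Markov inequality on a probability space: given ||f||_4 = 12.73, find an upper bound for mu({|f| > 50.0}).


Chebyshev/Markov inequality: mu(|f| > eps) <= (||f||_p / eps)^p
Step 1: ||f||_4 / eps = 12.73 / 50.0 = 0.2546
Step 2: Raise to power p = 4:
  (0.2546)^4 = 0.004202
Step 3: Therefore mu(|f| > 50.0) <= 0.004202


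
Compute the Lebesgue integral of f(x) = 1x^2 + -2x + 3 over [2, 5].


The Lebesgue integral of a Riemann-integrable function agrees with the Riemann integral.
Antiderivative F(x) = (1/3)x^3 + (-2/2)x^2 + 3x
F(5) = (1/3)*5^3 + (-2/2)*5^2 + 3*5
     = (1/3)*125 + (-2/2)*25 + 3*5
     = 41.666667 + -25 + 15
     = 31.666667
F(2) = 4.666667
Integral = F(5) - F(2) = 31.666667 - 4.666667 = 27


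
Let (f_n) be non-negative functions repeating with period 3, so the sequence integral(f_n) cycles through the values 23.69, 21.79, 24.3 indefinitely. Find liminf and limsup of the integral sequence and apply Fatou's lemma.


The sequence (integral(f_n)) is periodic with period 3, repeating the values 23.69, 21.79, 24.3 indefinitely.
Step 1: For a periodic sequence, every tail (a_m, a_(m+1), ...) contains all 3 period values infinitely often.
Step 2: Hence inf of every tail = min of the period values = min(23.69, 21.79, 24.3) = 21.79.
        liminf_n integral(f_n) = sup over m of (inf of tail from m) = 21.79.
Step 3: Similarly sup of every tail = max of the period values = 24.3.
        limsup_n integral(f_n) = 24.3.
Step 4: Fatou's lemma: integral(liminf_n f_n) <= liminf_n integral(f_n) = 21.79.
        So the integral of the pointwise liminf is at most 21.79.


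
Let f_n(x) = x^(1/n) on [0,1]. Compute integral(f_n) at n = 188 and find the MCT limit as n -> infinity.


At n = 188: f_188(x) = x^(1/188).
Step 1: integral(x^(1/188), 0, 1) = [x^(1/188+1) / (1/188+1)] from 0 to 1
     = 1 / (1/188 + 1) = 1 / ((188+1)/188) = 188/(188+1)
     = 188/189 = 0.994709
Step 2: As n -> infinity, f_n(x) = x^(1/n) -> 1 for x in (0,1], and f_n is increasing in n.
By MCT, lim_n integral(f_n) = integral(lim_n f_n) = integral(1, 0, 1) = 1.
Step 3: Verify convergence: 188/189 = 0.994709 -> 1


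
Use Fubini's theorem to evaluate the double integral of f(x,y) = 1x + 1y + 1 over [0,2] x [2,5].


By Fubini, integrate in x first, then y.
Step 1: Fix y, integrate over x in [0,2]:
  integral(1x + 1y + 1, x=0..2)
  = 1*(2^2 - 0^2)/2 + (1y + 1)*(2 - 0)
  = 2 + (1y + 1)*2
  = 2 + 2y + 2
  = 4 + 2y
Step 2: Integrate over y in [2,5]:
  integral(4 + 2y, y=2..5)
  = 4*3 + 2*(5^2 - 2^2)/2
  = 12 + 21
  = 33


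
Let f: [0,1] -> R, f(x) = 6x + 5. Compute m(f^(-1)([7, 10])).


f^(-1)([7, 10]) = {x : 7 <= 6x + 5 <= 10}
Solving: (7 - 5)/6 <= x <= (10 - 5)/6
= [0.333333, 0.833333]
Intersecting with [0,1]: [0.333333, 0.833333]
Measure = 0.833333 - 0.333333 = 0.5


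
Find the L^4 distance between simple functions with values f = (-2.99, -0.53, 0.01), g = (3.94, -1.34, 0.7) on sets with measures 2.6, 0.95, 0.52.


Step 1: Compute differences f_i - g_i:
  -2.99 - 3.94 = -6.93
  -0.53 - -1.34 = 0.81
  0.01 - 0.7 = -0.69
Step 2: Compute |diff|^4 * measure for each set:
  |-6.93|^4 * 2.6 = 2306.39102 * 2.6 = 5996.616652
  |0.81|^4 * 0.95 = 0.430467 * 0.95 = 0.408944
  |-0.69|^4 * 0.52 = 0.226671 * 0.52 = 0.117869
Step 3: Sum = 5997.143465
Step 4: ||f-g||_4 = (5997.143465)^(1/4) = 8.80007


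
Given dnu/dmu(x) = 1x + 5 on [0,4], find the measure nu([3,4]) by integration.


nu(A) = integral_A (dnu/dmu) dmu = integral_3^4 (1x + 5) dx
Step 1: Antiderivative F(x) = (1/2)x^2 + 5x
Step 2: F(4) = (1/2)*4^2 + 5*4 = 8 + 20 = 28
Step 3: F(3) = (1/2)*3^2 + 5*3 = 4.5 + 15 = 19.5
Step 4: nu([3,4]) = F(4) - F(3) = 28 - 19.5 = 8.5


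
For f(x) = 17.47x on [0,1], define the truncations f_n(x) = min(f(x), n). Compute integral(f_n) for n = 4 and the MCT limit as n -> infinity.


f(x) = 17.47x on [0,1]; f_n(x) = min(17.47x, n). At n = 4:
Step 1: f(x) reaches 4 at x = 4/17.47 = 0.228964
Step 2: integral(f_4) = integral(17.47x, 0, 0.228964) + integral(4, 0.228964, 1)
       = 17.47*0.228964^2/2 + 4*(1 - 0.228964)
       = 0.457928 + 3.084144
       = 3.542072
Step 3: As n -> infinity, f_n increases to f, so by MCT integral(f_n) -> integral(f) = 17.47/2 = 8.735.
Convergence: integral(f_4) = 3.542072 -> 8.735 as n -> infinity


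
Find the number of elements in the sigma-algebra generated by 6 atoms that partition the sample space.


Each element of the sigma-algebra is a union of some subset of the 6 atoms.
The number of such subsets is 2^6 = 64.


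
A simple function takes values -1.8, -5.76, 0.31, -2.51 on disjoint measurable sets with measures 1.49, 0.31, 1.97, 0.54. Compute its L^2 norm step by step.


Step 1: Compute |f_i|^2 for each value:
  |-1.8|^2 = 3.24
  |-5.76|^2 = 33.1776
  |0.31|^2 = 0.0961
  |-2.51|^2 = 6.3001
Step 2: Multiply by measures and sum:
  3.24 * 1.49 = 4.8276
  33.1776 * 0.31 = 10.285056
  0.0961 * 1.97 = 0.189317
  6.3001 * 0.54 = 3.402054
Sum = 4.8276 + 10.285056 + 0.189317 + 3.402054 = 18.704027
Step 3: Take the p-th root:
||f||_2 = (18.704027)^(1/2) = 4.324815


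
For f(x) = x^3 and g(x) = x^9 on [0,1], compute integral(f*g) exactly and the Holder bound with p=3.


Step 1: Exact integral of f*g = integral(x^12, 0, 1) = 1/13
     = 0.076923
Step 2: Holder bound with p=3, q=1.5:
  ||f||_p = (integral x^9 dx)^(1/3) = (1/10)^(1/3) = 0.464159
  ||g||_q = (integral x^13.5 dx)^(1/1.5) = (1/14.5)^(1/1.5) = 0.168172
Step 3: Holder bound = ||f||_p * ||g||_q = 0.464159 * 0.168172 = 0.078059
Verification: 0.076923 <= 0.078059 (Holder holds)


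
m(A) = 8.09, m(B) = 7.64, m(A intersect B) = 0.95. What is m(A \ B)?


m(A \ B) = m(A) - m(A n B)
= 8.09 - 0.95
= 7.14


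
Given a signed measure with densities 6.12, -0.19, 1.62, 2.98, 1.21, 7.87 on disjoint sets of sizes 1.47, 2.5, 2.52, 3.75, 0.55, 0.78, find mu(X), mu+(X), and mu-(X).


Step 1: Compute signed measure on each set:
  Set 1: 6.12 * 1.47 = 8.9964
  Set 2: -0.19 * 2.5 = -0.475
  Set 3: 1.62 * 2.52 = 4.0824
  Set 4: 2.98 * 3.75 = 11.175
  Set 5: 1.21 * 0.55 = 0.6655
  Set 6: 7.87 * 0.78 = 6.1386
Step 2: Total signed measure = (8.9964) + (-0.475) + (4.0824) + (11.175) + (0.6655) + (6.1386)
     = 30.5829
Step 3: Positive part mu+(X) = sum of positive contributions = 31.0579
Step 4: Negative part mu-(X) = |sum of negative contributions| = 0.475


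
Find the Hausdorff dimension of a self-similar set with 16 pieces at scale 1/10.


For a self-similar set with N copies scaled by 1/r:
dim_H = log(N)/log(r) = log(16)/log(10)
= 2.772589/2.302585
= 1.20412


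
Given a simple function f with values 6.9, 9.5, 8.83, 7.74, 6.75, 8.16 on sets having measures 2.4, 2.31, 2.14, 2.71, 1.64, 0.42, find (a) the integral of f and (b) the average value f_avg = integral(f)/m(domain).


Step 1: Integral = sum(value_i * measure_i)
= 6.9*2.4 + 9.5*2.31 + 8.83*2.14 + 7.74*2.71 + 6.75*1.64 + 8.16*0.42
= 16.56 + 21.945 + 18.8962 + 20.9754 + 11.07 + 3.4272
= 92.8738
Step 2: Total measure of domain = 2.4 + 2.31 + 2.14 + 2.71 + 1.64 + 0.42 = 11.62
Step 3: Average value = 92.8738 / 11.62 = 7.992582


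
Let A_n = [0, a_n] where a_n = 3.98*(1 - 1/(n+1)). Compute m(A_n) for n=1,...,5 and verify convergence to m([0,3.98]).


By continuity of measure from below: if A_n increases to A, then m(A_n) -> m(A).
Here A = [0, 3.98], so m(A) = 3.98
Step 1: a_1 = 3.98*(1 - 1/2) = 1.99, m(A_1) = 1.99
Step 2: a_2 = 3.98*(1 - 1/3) = 2.6533, m(A_2) = 2.6533
Step 3: a_3 = 3.98*(1 - 1/4) = 2.985, m(A_3) = 2.985
Step 4: a_4 = 3.98*(1 - 1/5) = 3.184, m(A_4) = 3.184
Step 5: a_5 = 3.98*(1 - 1/6) = 3.3167, m(A_5) = 3.3167
Limit: m(A_n) -> m([0,3.98]) = 3.98


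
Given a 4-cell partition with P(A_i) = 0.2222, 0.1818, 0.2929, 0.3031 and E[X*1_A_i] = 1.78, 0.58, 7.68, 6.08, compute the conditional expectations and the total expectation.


For each cell A_i: E[X|A_i] = E[X*1_A_i] / P(A_i)
Step 1: E[X|A_1] = 1.78 / 0.2222 = 8.010801
Step 2: E[X|A_2] = 0.58 / 0.1818 = 3.190319
Step 3: E[X|A_3] = 7.68 / 0.2929 = 26.220553
Step 4: E[X|A_4] = 6.08 / 0.3031 = 20.059386
Verification: E[X] = sum E[X*1_A_i] = 1.78 + 0.58 + 7.68 + 6.08 = 16.12


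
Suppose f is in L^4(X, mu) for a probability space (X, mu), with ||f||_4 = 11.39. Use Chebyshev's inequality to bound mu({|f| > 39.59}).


Chebyshev/Markov inequality: mu(|f| > eps) <= (||f||_p / eps)^p
Step 1: ||f||_4 / eps = 11.39 / 39.59 = 0.287699
Step 2: Raise to power p = 4:
  (0.287699)^4 = 0.006851
Step 3: Therefore mu(|f| > 39.59) <= 0.006851


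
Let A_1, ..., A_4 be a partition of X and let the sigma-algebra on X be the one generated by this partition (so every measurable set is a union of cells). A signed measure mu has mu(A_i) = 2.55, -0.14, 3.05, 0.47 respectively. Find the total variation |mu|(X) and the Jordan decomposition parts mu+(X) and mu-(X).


Step 1: Every measurable set is a union of atoms (the cells / points), so a Hahn decomposition is
  obtained by grouping atoms by sign: P = union of atoms with mu > 0, N = union of the remaining atoms.
  Atoms in P (indices): 1, 3, 4;  atoms in N (indices): 2
  Positive values: 2.55, 3.05, 0.47
  Negative values: -0.14
Step 2: mu+(X) = mu(P) = sum of positive atom values = 6.07
Step 3: mu-(X) = -mu(N) = sum of |negative atom values| = 0.14
Step 4: |mu|(X) = mu+(X) + mu-(X) = 6.07 + 0.14 = 6.21


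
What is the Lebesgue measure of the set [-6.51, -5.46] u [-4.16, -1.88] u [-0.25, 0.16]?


For pairwise disjoint intervals, m(union) = sum of lengths.
= (-5.46 - -6.51) + (-1.88 - -4.16) + (0.16 - -0.25)
= 1.05 + 2.28 + 0.41
= 3.74


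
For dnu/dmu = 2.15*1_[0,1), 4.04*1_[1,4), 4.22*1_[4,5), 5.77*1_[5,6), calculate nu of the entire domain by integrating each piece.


Integrate each piece of the Radon-Nikodym derivative:
Step 1: integral_0^1 2.15 dx = 2.15*(1-0) = 2.15*1 = 2.15
Step 2: integral_1^4 4.04 dx = 4.04*(4-1) = 4.04*3 = 12.12
Step 3: integral_4^5 4.22 dx = 4.22*(5-4) = 4.22*1 = 4.22
Step 4: integral_5^6 5.77 dx = 5.77*(6-5) = 5.77*1 = 5.77
Total: 2.15 + 12.12 + 4.22 + 5.77 = 24.26
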